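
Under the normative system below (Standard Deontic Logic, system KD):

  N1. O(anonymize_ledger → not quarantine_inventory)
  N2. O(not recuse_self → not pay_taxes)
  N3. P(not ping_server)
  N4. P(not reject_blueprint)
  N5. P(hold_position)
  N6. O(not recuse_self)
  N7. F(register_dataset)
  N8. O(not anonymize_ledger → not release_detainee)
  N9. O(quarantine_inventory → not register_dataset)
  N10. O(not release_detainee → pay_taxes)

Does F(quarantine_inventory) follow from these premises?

Premise 6 states O(not recuse_self) outright.
Premise 2 is O(not recuse_self → not pay_taxes); since O(not recuse_self), deontic closure gives O(not pay_taxes).
Premise 10, O(not release_detainee → pay_taxes), contraposes to O(not pay_taxes → release_detainee); with O(not pay_taxes) we get O(release_detainee).
Premise 8 is O(not anonymize_ledger → not release_detainee); contrapositively O(release_detainee → anonymize_ledger). Since O(release_detainee) holds, K gives O(anonymize_ledger).
Applying K to premise 1 (O(anonymize_ledger → not quarantine_inventory)) and O(anonymize_ledger) yields O(not quarantine_inventory).
Premises 3, 4, 5, 7, 9 do not contribute to this derivation.
So O(not quarantine_inventory) holds, i.e. F(quarantine_inventory). The claim follows.

Yes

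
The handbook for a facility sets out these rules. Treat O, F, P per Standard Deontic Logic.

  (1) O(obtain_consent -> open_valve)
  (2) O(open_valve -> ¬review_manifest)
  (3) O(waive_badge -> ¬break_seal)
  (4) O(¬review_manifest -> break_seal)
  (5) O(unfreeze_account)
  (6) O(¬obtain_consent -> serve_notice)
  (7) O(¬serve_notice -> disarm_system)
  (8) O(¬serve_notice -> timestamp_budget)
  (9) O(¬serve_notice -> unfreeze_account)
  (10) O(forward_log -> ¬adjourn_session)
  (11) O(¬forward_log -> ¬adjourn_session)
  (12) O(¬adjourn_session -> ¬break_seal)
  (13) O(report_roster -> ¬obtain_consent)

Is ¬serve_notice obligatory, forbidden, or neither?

Forbidden

By case analysis on forward_log: premise 10 gives O(forward_log -> ¬adjourn_session) and premise 11 gives O(¬forward_log -> ¬adjourn_session), so O(¬adjourn_session) either way.
With premise 12, O(¬adjourn_session -> ¬break_seal), the K-axiom yields O(¬break_seal).
Premise 4 is O(¬review_manifest -> break_seal); contrapositively O(¬break_seal -> review_manifest). Since O(¬break_seal) holds, K gives O(review_manifest).
The contrapositive of premise 2 (O(open_valve -> ¬review_manifest)) is O(review_manifest -> ¬open_valve), and O(review_manifest) is already established, so O(¬open_valve).
The contrapositive of premise 1 (O(obtain_consent -> open_valve)) is O(¬open_valve -> ¬obtain_consent), and O(¬open_valve) is already established, so O(¬obtain_consent).
Premise 6 is O(¬obtain_consent -> serve_notice); since O(¬obtain_consent), deontic closure gives O(serve_notice).
Premises 3, 5, 7, 8, 9, 13 do not contribute to this derivation.
Thus O(serve_notice), which is F(¬serve_notice): ¬serve_notice is forbidden.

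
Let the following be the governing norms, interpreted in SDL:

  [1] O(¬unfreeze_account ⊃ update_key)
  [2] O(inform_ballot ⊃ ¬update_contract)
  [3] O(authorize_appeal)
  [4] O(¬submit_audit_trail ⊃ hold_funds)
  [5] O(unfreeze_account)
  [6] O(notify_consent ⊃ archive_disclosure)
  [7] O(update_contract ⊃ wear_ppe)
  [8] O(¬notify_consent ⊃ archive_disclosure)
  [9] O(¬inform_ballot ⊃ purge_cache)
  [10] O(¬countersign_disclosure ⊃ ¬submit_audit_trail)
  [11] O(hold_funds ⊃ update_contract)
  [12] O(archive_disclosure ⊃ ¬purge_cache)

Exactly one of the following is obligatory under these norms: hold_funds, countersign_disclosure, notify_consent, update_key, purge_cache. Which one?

By case analysis on notify_consent: premise 6 gives O(notify_consent ⊃ archive_disclosure) and premise 8 gives O(¬notify_consent ⊃ archive_disclosure), so O(archive_disclosure) either way.
From O(archive_disclosure) and premise 12, O(archive_disclosure ⊃ ¬purge_cache), we obtain O(¬purge_cache).
Premise 9, O(¬inform_ballot ⊃ purge_cache), contraposes to O(¬purge_cache ⊃ inform_ballot); with O(¬purge_cache) we get O(inform_ballot).
From O(inform_ballot) and premise 2, O(inform_ballot ⊃ ¬update_contract), we obtain O(¬update_contract).
Premise 11, O(hold_funds ⊃ update_contract), contraposes to O(¬update_contract ⊃ ¬hold_funds); with O(¬update_contract) we get O(¬hold_funds).
Premise 4, O(¬submit_audit_trail ⊃ hold_funds), contraposes to O(¬hold_funds ⊃ submit_audit_trail); with O(¬hold_funds) we get O(submit_audit_trail).
The contrapositive of premise 10 (O(¬countersign_disclosure ⊃ ¬submit_audit_trail)) is O(submit_audit_trail ⊃ countersign_disclosure), and O(submit_audit_trail) is already established, so O(countersign_disclosure).
So O(countersign_disclosure) holds — countersign_disclosure is obligatory. None of the other listed options is made obligatory by any chain of premises.

countersign_disclosure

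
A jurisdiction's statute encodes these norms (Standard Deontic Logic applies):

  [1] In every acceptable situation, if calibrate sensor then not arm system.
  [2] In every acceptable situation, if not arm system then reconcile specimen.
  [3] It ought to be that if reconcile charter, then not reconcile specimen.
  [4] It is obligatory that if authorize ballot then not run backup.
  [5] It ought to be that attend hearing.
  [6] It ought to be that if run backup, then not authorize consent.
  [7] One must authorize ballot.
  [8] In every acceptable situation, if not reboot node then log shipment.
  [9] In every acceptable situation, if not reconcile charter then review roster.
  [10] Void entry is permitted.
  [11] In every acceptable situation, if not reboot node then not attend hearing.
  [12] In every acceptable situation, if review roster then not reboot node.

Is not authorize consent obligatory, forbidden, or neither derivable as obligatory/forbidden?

Neither

Premise 6 is O(run_backup → ¬authorize_consent), but O(run_backup) is not derivable from the premises, so it does not yield O(¬authorize_consent).
No premise or chain of K-axiom applications forces O(¬authorize_consent), and none forces O(authorize_consent). So ¬authorize_consent is neither obligatory nor forbidden under these norms.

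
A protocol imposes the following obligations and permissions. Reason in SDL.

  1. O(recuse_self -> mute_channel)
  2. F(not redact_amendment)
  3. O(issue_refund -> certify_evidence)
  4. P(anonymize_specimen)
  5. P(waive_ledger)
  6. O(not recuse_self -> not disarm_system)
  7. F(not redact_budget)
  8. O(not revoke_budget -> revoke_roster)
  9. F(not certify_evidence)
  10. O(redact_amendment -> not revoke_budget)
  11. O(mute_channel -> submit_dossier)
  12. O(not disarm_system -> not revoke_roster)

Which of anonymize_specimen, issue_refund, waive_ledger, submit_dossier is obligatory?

submit_dossier

Premise 2, F(not redact_amendment), is equivalent to O(redact_amendment).
Premise 10 is O(redact_amendment -> not revoke_budget); since O(redact_amendment), deontic closure gives O(not revoke_budget).
With premise 8, O(not revoke_budget -> revoke_roster), the K-axiom yields O(revoke_roster).
The contrapositive of premise 12 (O(not disarm_system -> not revoke_roster)) is O(revoke_roster -> disarm_system), and O(revoke_roster) is already established, so O(disarm_system).
Premise 6, O(not recuse_self -> not disarm_system), contraposes to O(disarm_system -> recuse_self); with O(disarm_system) we get O(recuse_self).
From O(recuse_self) and premise 1, O(recuse_self -> mute_channel), we obtain O(mute_channel).
From O(mute_channel) and premise 11, O(mute_channel -> submit_dossier), we obtain O(submit_dossier).
So O(submit_dossier) holds — submit_dossier is obligatory. None of the other listed options is made obligatory by any chain of premises.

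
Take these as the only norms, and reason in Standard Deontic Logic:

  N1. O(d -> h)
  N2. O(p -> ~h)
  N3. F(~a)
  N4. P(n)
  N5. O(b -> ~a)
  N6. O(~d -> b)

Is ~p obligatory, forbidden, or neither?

Obligatory

F(~a) at premise 3 means O(a).
Premise 5, O(b -> ~a), contraposes to O(a -> ~b); with O(a) we get O(~b).
The contrapositive of premise 6 (O(~d -> b)) is O(~b -> d), and O(~b) is already established, so O(d).
Premise 1 is O(d -> h); since O(d), deontic closure gives O(h).
The contrapositive of premise 2 (O(p -> ~h)) is O(h -> ~p), and O(h) is already established, so O(~p).
Premise 4 does not contribute to this derivation.
Hence ~p is obligatory.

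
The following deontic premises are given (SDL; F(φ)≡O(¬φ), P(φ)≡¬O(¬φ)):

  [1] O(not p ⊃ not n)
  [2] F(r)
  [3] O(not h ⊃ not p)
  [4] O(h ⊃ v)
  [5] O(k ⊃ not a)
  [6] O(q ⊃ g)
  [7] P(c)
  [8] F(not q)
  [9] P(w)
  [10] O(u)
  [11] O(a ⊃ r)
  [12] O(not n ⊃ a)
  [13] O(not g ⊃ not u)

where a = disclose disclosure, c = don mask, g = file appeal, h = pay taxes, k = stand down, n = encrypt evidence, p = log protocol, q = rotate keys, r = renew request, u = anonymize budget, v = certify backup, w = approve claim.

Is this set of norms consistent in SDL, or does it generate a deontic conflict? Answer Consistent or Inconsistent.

Consistent

Premise 13 is O(not g ⊃ not u), but O(not g) is not derivable from the premises, so it does not yield O(not u).
So O(not u) is not derivable, and the apparent clash with O(u) does not arise.
A world satisfying every obligation exists (e.g. a=false, c=false, g=true, h=true, k=false, n=true, p=true, q=true, r=false, u=true, v=true, w=false); no atom is both obligatory and forbidden, so the set is consistent.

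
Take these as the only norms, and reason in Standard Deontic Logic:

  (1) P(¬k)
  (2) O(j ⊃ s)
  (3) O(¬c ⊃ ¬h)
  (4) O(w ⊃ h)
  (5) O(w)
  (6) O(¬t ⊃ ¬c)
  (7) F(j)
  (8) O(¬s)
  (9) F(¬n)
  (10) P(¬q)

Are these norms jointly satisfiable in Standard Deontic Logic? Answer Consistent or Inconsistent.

Consistent

Premise 2 is O(j ⊃ s), but O(j) is not derivable from the premises, so it does not yield O(s).
So O(s) is not derivable, and the apparent clash with O(¬s) does not arise.
A world satisfying every obligation exists (e.g. c=true, h=true, j=false, k=false, n=true, q=false, s=false, t=true, w=true); no atom is both obligatory and forbidden, so the set is consistent.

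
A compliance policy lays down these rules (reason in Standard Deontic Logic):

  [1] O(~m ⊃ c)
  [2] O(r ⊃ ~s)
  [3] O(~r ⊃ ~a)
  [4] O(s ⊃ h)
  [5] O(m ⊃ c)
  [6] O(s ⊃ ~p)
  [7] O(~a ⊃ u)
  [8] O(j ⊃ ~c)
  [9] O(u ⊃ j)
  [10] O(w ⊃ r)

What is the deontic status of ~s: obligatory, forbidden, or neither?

Premises 5 and 1 cover both cases: O(m ⊃ c) and O(~m ⊃ c). Since m ∨ ~m is a tautology, O(c) follows.
Premise 8, O(j ⊃ ~c), contraposes to O(c ⊃ ~j); with O(c) we get O(~j).
Premise 9, O(u ⊃ j), contraposes to O(~j ⊃ ~u); with O(~j) we get O(~u).
Premise 7, O(~a ⊃ u), contraposes to O(~u ⊃ a); with O(~u) we get O(a).
Premise 3, O(~r ⊃ ~a), contraposes to O(a ⊃ r); with O(a) we get O(r).
Premise 2 is O(r ⊃ ~s); since O(r), deontic closure gives O(~s).
Premises 4, 6, 10 do not contribute to this derivation.
Hence ~s is obligatory.

Obligatory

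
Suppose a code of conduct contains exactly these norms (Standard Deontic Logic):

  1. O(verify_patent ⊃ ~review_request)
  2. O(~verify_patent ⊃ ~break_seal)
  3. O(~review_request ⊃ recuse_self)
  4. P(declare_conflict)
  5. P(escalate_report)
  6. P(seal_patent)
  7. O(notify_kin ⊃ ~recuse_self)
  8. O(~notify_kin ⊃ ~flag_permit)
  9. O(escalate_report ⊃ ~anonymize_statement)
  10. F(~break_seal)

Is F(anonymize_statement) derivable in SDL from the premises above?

No

Premise 9 is O(escalate_report ⊃ ~anonymize_statement), but O(escalate_report) is not derivable from the premises (the permission P(escalate_report) asserts only ~O(~escalate_report), not O(escalate_report)), so it does not yield O(~anonymize_statement).
No other premise forces O(~anonymize_statement). An ideal world satisfying every premise can still have anonymize_statement true, so F(anonymize_statement) is not derivable.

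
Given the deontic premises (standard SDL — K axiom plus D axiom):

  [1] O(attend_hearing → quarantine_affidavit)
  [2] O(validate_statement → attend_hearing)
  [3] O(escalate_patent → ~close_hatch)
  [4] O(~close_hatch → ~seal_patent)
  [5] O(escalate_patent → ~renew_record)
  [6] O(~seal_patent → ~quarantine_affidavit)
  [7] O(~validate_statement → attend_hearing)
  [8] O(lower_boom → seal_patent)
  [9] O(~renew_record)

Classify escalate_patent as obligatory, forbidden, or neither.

By case analysis on validate_statement: premise 2 gives O(validate_statement → attend_hearing) and premise 7 gives O(~validate_statement → attend_hearing), so O(attend_hearing) either way.
From O(attend_hearing) and premise 1, O(attend_hearing → quarantine_affidavit), we obtain O(quarantine_affidavit).
The contrapositive of premise 6 (O(~seal_patent → ~quarantine_affidavit)) is O(quarantine_affidavit → seal_patent), and O(quarantine_affidavit) is already established, so O(seal_patent).
Premise 4 is O(~close_hatch → ~seal_patent); contrapositively O(seal_patent → close_hatch). Since O(seal_patent) holds, K gives O(close_hatch).
The contrapositive of premise 3 (O(escalate_patent → ~close_hatch)) is O(close_hatch → ~escalate_patent), and O(close_hatch) is already established, so O(~escalate_patent).
Premises 5, 8, 9 do not contribute to this derivation.
Thus O(~escalate_patent), which is F(escalate_patent): escalate_patent is forbidden.

Forbidden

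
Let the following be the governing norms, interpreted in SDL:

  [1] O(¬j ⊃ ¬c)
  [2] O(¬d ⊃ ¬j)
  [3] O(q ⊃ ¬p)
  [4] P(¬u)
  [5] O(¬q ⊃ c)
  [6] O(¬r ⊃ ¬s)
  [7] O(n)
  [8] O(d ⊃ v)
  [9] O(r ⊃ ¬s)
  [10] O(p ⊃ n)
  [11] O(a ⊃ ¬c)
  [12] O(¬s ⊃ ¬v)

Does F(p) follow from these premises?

By case analysis on r: premise 9 gives O(r ⊃ ¬s) and premise 6 gives O(¬r ⊃ ¬s), so O(¬s) either way.
With premise 12, O(¬s ⊃ ¬v), the K-axiom yields O(¬v).
Premise 8, O(d ⊃ v), contraposes to O(¬v ⊃ ¬d); with O(¬v) we get O(¬d).
With premise 2, O(¬d ⊃ ¬j), the K-axiom yields O(¬j).
Premise 1 is O(¬j ⊃ ¬c); since O(¬j), deontic closure gives O(¬c).
Premise 5, O(¬q ⊃ c), contraposes to O(¬c ⊃ q); with O(¬c) we get O(q).
With premise 3, O(q ⊃ ¬p), the K-axiom yields O(¬p).
Premises 4, 7, 10, 11 do not contribute to this derivation.
So O(¬p) holds, i.e. F(p). The claim follows.

Yes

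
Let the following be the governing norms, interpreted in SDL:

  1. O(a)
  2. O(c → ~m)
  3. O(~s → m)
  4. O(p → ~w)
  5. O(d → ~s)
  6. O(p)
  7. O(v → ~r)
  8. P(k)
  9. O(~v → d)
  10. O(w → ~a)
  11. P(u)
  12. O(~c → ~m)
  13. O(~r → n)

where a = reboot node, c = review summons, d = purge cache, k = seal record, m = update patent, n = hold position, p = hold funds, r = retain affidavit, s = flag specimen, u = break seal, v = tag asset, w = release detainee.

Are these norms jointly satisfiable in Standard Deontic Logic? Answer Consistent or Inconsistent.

Premise 10 is O(w → ~a), but O(w) is not derivable from the premises, so it does not yield O(~a).
So O(~a) is not derivable, and the apparent clash with O(a) does not arise.
A world satisfying every obligation exists (e.g. a=true, c=false, d=false, k=false, m=false, n=true, p=true, r=false, s=true, u=false, v=true, w=false); no atom is both obligatory and forbidden, so the set is consistent.

Consistent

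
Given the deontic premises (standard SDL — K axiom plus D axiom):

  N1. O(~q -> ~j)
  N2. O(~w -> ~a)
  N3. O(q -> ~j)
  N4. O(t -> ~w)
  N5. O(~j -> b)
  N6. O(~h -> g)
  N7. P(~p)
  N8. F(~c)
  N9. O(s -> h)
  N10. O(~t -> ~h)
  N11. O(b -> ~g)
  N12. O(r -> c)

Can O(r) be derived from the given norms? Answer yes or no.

Premise 12 is O(r -> c); even if O(c) held, inferring O(r) would be affirming the consequent — invalid.
No other premise forces O(r). An ideal world satisfying every premise can still have r false, so O(r) is not derivable.

No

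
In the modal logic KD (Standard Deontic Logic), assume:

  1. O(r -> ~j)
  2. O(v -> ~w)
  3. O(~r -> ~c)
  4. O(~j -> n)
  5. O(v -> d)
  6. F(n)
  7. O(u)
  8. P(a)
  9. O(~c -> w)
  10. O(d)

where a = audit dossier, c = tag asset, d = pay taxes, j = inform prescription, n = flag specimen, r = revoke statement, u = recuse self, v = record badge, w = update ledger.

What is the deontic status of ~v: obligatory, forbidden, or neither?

F(n) at premise 6 means O(~n).
Premise 4 is O(~j -> n); contrapositively O(~n -> j). Since O(~n) holds, K gives O(j).
Premise 1, O(r -> ~j), contraposes to O(j -> ~r); with O(j) we get O(~r).
From O(~r) and premise 3, O(~r -> ~c), we obtain O(~c).
From O(~c) and premise 9, O(~c -> w), we obtain O(w).
The contrapositive of premise 2 (O(v -> ~w)) is O(w -> ~v), and O(w) is already established, so O(~v).
Premises 5, 7, 8, 10 do not contribute to this derivation.
Hence ~v is obligatory.

Obligatory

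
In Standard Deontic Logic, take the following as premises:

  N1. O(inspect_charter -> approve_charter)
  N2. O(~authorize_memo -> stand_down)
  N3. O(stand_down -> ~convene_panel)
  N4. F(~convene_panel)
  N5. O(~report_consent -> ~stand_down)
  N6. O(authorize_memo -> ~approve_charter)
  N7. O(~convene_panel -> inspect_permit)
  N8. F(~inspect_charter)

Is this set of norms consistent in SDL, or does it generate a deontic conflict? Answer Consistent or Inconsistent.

Inconsistent

F(~convene_panel) at premise 4 means O(convene_panel).
Premise 3 is O(stand_down -> ~convene_panel); contrapositively O(convene_panel -> ~stand_down). Since O(convene_panel) holds, K gives O(~stand_down).
The contrapositive of premise 2 (O(~authorize_memo -> stand_down)) is O(~stand_down -> authorize_memo), and O(~stand_down) is already established, so O(authorize_memo).
Applying K to premise 6 (O(authorize_memo -> ~approve_charter)) and O(authorize_memo) yields O(~approve_charter).
Premise 1, O(inspect_charter -> approve_charter), contraposes to O(~approve_charter -> ~inspect_charter); with O(~approve_charter) we get O(~inspect_charter).
Yet premise 8 is F(~inspect_charter), i.e. O(inspect_charter).
We now have both O(~inspect_charter) and O(inspect_charter) — inspect_charter is simultaneously obligatory and forbidden, violating the D-axiom.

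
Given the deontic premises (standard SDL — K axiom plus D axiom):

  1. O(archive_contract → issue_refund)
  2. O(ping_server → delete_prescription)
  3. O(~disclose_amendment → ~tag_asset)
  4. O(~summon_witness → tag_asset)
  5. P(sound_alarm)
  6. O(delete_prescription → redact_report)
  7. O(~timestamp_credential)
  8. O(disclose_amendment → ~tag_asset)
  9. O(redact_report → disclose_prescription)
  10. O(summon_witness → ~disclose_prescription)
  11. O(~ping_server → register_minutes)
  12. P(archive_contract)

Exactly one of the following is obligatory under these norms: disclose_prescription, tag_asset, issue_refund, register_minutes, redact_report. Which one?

By case analysis on disclose_amendment: premise 8 gives O(disclose_amendment → ~tag_asset) and premise 3 gives O(~disclose_amendment → ~tag_asset), so O(~tag_asset) either way.
Premise 4 is O(~summon_witness → tag_asset); contrapositively O(~tag_asset → summon_witness). Since O(~tag_asset) holds, K gives O(summon_witness).
From O(summon_witness) and premise 10, O(summon_witness → ~disclose_prescription), we obtain O(~disclose_prescription).
The contrapositive of premise 9 (O(redact_report → disclose_prescription)) is O(~disclose_prescription → ~redact_report), and O(~disclose_prescription) is already established, so O(~redact_report).
Premise 6, O(delete_prescription → redact_report), contraposes to O(~redact_report → ~delete_prescription); with O(~redact_report) we get O(~delete_prescription).
The contrapositive of premise 2 (O(ping_server → delete_prescription)) is O(~delete_prescription → ~ping_server), and O(~delete_prescription) is already established, so O(~ping_server).
With premise 11, O(~ping_server → register_minutes), the K-axiom yields O(register_minutes).
So O(register_minutes) holds — register_minutes is obligatory. None of the other listed options is made obligatory by any chain of premises.

register_minutes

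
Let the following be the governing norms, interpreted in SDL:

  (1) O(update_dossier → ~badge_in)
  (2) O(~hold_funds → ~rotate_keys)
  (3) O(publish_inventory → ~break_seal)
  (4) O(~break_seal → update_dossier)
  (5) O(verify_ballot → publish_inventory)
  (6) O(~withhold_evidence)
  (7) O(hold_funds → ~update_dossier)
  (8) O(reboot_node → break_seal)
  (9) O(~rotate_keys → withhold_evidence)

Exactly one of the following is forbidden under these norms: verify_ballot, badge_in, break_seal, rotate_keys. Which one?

verify_ballot

Premise 6 states O(~withhold_evidence) outright.
Premise 9 is O(~rotate_keys → withhold_evidence); contrapositively O(~withhold_evidence → rotate_keys). Since O(~withhold_evidence) holds, K gives O(rotate_keys).
Premise 2 is O(~hold_funds → ~rotate_keys); contrapositively O(rotate_keys → hold_funds). Since O(rotate_keys) holds, K gives O(hold_funds).
With premise 7, O(hold_funds → ~update_dossier), the K-axiom yields O(~update_dossier).
Premise 4, O(~break_seal → update_dossier), contraposes to O(~update_dossier → break_seal); with O(~update_dossier) we get O(break_seal).
Premise 3, O(publish_inventory → ~break_seal), contraposes to O(break_seal → ~publish_inventory); with O(break_seal) we get O(~publish_inventory).
Premise 5, O(verify_ballot → publish_inventory), contraposes to O(~publish_inventory → ~verify_ballot); with O(~publish_inventory) we get O(~verify_ballot).
So O(~verify_ballot) holds, i.e. verify_ballot is forbidden. None of the other listed options is forbidden under the premises.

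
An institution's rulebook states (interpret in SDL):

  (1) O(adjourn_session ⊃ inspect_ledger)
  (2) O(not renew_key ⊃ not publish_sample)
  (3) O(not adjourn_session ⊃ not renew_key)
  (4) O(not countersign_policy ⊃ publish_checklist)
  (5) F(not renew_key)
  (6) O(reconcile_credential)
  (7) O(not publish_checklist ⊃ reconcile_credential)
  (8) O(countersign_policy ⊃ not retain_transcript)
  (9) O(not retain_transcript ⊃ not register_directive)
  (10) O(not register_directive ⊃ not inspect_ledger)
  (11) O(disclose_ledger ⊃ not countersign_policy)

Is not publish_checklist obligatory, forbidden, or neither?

Premise 5 is F(not renew_key), i.e. O(renew_key).
Premise 3 is O(not adjourn_session ⊃ not renew_key); contrapositively O(renew_key ⊃ adjourn_session). Since O(renew_key) holds, K gives O(adjourn_session).
From O(adjourn_session) and premise 1, O(adjourn_session ⊃ inspect_ledger), we obtain O(inspect_ledger).
Premise 10 is O(not register_directive ⊃ not inspect_ledger); contrapositively O(inspect_ledger ⊃ register_directive). Since O(inspect_ledger) holds, K gives O(register_directive).
Premise 9 is O(not retain_transcript ⊃ not register_directive); contrapositively O(register_directive ⊃ retain_transcript). Since O(register_directive) holds, K gives O(retain_transcript).
The contrapositive of premise 8 (O(countersign_policy ⊃ not retain_transcript)) is O(retain_transcript ⊃ not countersign_policy), and O(retain_transcript) is already established, so O(not countersign_policy).
With premise 4, O(not countersign_policy ⊃ publish_checklist), the K-axiom yields O(publish_checklist).
Premises 2, 6, 7, 11 do not contribute to this derivation.
Thus O(publish_checklist), which is F(not publish_checklist): not publish_checklist is forbidden.

Forbidden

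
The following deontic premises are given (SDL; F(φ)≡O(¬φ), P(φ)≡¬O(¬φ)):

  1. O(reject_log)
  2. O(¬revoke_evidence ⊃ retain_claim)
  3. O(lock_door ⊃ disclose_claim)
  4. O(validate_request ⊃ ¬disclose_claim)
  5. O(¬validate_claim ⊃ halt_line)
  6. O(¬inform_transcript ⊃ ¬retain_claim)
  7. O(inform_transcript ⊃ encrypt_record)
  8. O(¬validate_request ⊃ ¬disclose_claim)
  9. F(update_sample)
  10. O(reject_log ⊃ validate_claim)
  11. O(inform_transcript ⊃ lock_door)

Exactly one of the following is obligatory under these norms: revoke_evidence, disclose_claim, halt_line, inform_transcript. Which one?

Premises 4 and 8 are O(validate_request ⊃ ¬disclose_claim) and O(¬validate_request ⊃ ¬disclose_claim); every ideal world satisfies validate_request or ¬validate_request, so in either case ¬disclose_claim holds — hence O(¬disclose_claim).
Premise 3, O(lock_door ⊃ disclose_claim), contraposes to O(¬disclose_claim ⊃ ¬lock_door); with O(¬disclose_claim) we get O(¬lock_door).
The contrapositive of premise 11 (O(inform_transcript ⊃ lock_door)) is O(¬lock_door ⊃ ¬inform_transcript), and O(¬lock_door) is already established, so O(¬inform_transcript).
Applying K to premise 6 (O(¬inform_transcript ⊃ ¬retain_claim)) and O(¬inform_transcript) yields O(¬retain_claim).
Premise 2 is O(¬revoke_evidence ⊃ retain_claim); contrapositively O(¬retain_claim ⊃ revoke_evidence). Since O(¬retain_claim) holds, K gives O(revoke_evidence).
So O(revoke_evidence) holds — revoke_evidence is obligatory. None of the other listed options is made obligatory by any chain of premises.

revoke_evidence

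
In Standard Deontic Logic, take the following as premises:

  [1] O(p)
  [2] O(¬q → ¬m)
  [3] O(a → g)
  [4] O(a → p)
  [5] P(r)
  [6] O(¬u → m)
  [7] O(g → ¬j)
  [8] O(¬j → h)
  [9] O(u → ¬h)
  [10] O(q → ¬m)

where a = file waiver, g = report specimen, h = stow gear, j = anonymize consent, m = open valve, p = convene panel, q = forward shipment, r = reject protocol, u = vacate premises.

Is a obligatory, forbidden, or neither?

Forbidden

Premises 2 and 10 are O(¬q → ¬m) and O(q → ¬m); every ideal world satisfies ¬q or q, so in either case ¬m holds — hence O(¬m).
Premise 6, O(¬u → m), contraposes to O(¬m → u); with O(¬m) we get O(u).
From O(u) and premise 9, O(u → ¬h), we obtain O(¬h).
Premise 8, O(¬j → h), contraposes to O(¬h → j); with O(¬h) we get O(j).
Premise 7 is O(g → ¬j); contrapositively O(j → ¬g). Since O(j) holds, K gives O(¬g).
The contrapositive of premise 3 (O(a → g)) is O(¬g → ¬a), and O(¬g) is already established, so O(¬a).
Premises 1, 4, 5 do not contribute to this derivation.
Thus O(¬a), which is F(a): a is forbidden.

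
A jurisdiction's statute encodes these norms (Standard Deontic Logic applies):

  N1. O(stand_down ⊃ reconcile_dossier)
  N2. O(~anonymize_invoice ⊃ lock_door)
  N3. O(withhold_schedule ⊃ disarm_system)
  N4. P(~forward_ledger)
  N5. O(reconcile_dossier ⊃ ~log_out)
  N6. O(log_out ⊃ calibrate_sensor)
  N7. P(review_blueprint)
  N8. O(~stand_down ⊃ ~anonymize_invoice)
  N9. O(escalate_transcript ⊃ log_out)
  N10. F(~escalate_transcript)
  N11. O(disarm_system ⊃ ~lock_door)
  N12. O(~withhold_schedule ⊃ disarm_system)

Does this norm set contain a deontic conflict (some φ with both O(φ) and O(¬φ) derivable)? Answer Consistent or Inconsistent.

By case analysis on withhold_schedule: premise 3 gives O(withhold_schedule ⊃ disarm_system) and premise 12 gives O(~withhold_schedule ⊃ disarm_system), so O(disarm_system) either way.
With premise 11, O(disarm_system ⊃ ~lock_door), the K-axiom yields O(~lock_door).
The contrapositive of premise 2 (O(~anonymize_invoice ⊃ lock_door)) is O(~lock_door ⊃ anonymize_invoice), and O(~lock_door) is already established, so O(anonymize_invoice).
Premise 8 is O(~stand_down ⊃ ~anonymize_invoice); contrapositively O(anonymize_invoice ⊃ stand_down). Since O(anonymize_invoice) holds, K gives O(stand_down).
From O(stand_down) and premise 1, O(stand_down ⊃ reconcile_dossier), we obtain O(reconcile_dossier).
From O(reconcile_dossier) and premise 5, O(reconcile_dossier ⊃ ~log_out), we obtain O(~log_out).
Premise 9, O(escalate_transcript ⊃ log_out), contraposes to O(~log_out ⊃ ~escalate_transcript); with O(~log_out) we get O(~escalate_transcript).
However, F(~escalate_transcript) at premise 10 amounts to O(escalate_transcript).
We now have both O(~escalate_transcript) and O(escalate_transcript) — escalate_transcript is simultaneously obligatory and forbidden, violating the D-axiom.

Inconsistent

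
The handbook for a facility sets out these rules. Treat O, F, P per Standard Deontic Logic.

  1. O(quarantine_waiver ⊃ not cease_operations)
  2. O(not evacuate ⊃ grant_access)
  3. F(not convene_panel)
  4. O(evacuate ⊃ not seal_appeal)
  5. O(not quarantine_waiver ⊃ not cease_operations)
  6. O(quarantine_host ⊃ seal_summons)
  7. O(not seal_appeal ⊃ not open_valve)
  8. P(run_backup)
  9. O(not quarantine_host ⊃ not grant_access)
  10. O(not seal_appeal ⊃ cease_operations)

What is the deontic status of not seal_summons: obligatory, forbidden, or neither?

By case analysis on quarantine_waiver: premise 1 gives O(quarantine_waiver ⊃ not cease_operations) and premise 5 gives O(not quarantine_waiver ⊃ not cease_operations), so O(not cease_operations) either way.
Premise 10, O(not seal_appeal ⊃ cease_operations), contraposes to O(not cease_operations ⊃ seal_appeal); with O(not cease_operations) we get O(seal_appeal).
Premise 4, O(evacuate ⊃ not seal_appeal), contraposes to O(seal_appeal ⊃ not evacuate); with O(seal_appeal) we get O(not evacuate).
Applying K to premise 2 (O(not evacuate ⊃ grant_access)) and O(not evacuate) yields O(grant_access).
The contrapositive of premise 9 (O(not quarantine_host ⊃ not grant_access)) is O(grant_access ⊃ quarantine_host), and O(grant_access) is already established, so O(quarantine_host).
Applying K to premise 6 (O(quarantine_host ⊃ seal_summons)) and O(quarantine_host) yields O(seal_summons).
Premises 3, 7, 8 do not contribute to this derivation.
Thus O(seal_summons), which is F(not seal_summons): not seal_summons is forbidden.

Forbidden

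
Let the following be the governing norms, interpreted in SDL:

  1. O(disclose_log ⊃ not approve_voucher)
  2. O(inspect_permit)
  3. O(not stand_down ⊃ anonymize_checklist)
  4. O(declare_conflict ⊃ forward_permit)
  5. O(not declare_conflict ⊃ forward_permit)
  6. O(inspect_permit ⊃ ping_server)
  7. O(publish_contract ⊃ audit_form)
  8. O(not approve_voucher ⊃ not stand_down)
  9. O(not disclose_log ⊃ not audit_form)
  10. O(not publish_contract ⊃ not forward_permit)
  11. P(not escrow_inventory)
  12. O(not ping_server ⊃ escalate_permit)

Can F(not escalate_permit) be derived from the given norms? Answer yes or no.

No

Premise 12 is O(not ping_server ⊃ escalate_permit), but O(not ping_server) is not derivable from the premises, so it does not yield O(escalate_permit).
No other premise forces O(escalate_permit). An ideal world satisfying every premise can still have not escalate_permit true, so F(not escalate_permit) is not derivable.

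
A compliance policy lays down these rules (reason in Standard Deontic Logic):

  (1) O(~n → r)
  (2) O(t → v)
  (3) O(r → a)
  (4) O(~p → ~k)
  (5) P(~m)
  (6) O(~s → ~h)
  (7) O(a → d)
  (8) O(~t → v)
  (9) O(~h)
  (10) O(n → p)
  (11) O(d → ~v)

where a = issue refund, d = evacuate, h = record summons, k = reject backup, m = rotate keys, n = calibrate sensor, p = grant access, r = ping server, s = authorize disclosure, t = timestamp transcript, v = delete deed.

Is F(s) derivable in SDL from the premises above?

Premise 6 is O(~s → ~h); even if O(~h) held, inferring O(~s) would be affirming the consequent — invalid.
No other premise forces O(~s). An ideal world satisfying every premise can still have s true, so F(s) is not derivable.

No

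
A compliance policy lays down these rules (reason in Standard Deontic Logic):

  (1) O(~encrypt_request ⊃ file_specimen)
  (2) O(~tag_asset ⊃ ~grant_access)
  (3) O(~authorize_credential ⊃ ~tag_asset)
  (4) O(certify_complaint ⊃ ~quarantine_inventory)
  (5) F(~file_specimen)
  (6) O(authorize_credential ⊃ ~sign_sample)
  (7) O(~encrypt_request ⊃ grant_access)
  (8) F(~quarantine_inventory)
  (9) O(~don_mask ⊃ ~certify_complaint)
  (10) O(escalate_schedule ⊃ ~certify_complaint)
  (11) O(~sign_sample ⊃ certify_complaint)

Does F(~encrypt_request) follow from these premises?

Premise 8 is F(~quarantine_inventory), i.e. O(quarantine_inventory).
Premise 4 is O(certify_complaint ⊃ ~quarantine_inventory); contrapositively O(quarantine_inventory ⊃ ~certify_complaint). Since O(quarantine_inventory) holds, K gives O(~certify_complaint).
The contrapositive of premise 11 (O(~sign_sample ⊃ certify_complaint)) is O(~certify_complaint ⊃ sign_sample), and O(~certify_complaint) is already established, so O(sign_sample).
Premise 6 is O(authorize_credential ⊃ ~sign_sample); contrapositively O(sign_sample ⊃ ~authorize_credential). Since O(sign_sample) holds, K gives O(~authorize_credential).
With premise 3, O(~authorize_credential ⊃ ~tag_asset), the K-axiom yields O(~tag_asset).
With premise 2, O(~tag_asset ⊃ ~grant_access), the K-axiom yields O(~grant_access).
Premise 7 is O(~encrypt_request ⊃ grant_access); contrapositively O(~grant_access ⊃ encrypt_request). Since O(~grant_access) holds, K gives O(encrypt_request).
Premises 1, 5, 9, 10 do not contribute to this derivation.
So O(encrypt_request) holds, i.e. F(~encrypt_request). The claim follows.

Yes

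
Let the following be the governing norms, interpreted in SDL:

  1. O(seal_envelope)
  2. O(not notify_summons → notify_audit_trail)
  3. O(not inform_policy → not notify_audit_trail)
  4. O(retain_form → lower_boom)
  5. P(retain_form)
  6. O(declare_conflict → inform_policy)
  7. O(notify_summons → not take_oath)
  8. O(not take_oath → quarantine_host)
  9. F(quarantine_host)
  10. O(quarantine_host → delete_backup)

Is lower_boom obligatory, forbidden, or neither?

Neither

Premise 4 is O(retain_form → lower_boom), but O(retain_form) is not derivable from the premises (the permission P(retain_form) asserts only not O(not retain_form), not O(retain_form)), so it does not yield O(lower_boom).
No premise or chain of K-axiom applications forces O(lower_boom), and none forces O(not lower_boom). So lower_boom is neither obligatory nor forbidden under these norms.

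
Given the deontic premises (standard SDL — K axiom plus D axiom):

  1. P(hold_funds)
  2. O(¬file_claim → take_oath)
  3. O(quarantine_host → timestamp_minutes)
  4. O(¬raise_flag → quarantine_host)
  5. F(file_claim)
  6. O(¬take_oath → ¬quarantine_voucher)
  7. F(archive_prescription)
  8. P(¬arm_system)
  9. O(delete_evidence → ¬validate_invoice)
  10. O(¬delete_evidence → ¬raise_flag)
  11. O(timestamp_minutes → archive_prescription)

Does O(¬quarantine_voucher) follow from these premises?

Premise 6 is O(¬take_oath → ¬quarantine_voucher), but O(¬take_oath) is not derivable from the premises, so it does not yield O(¬quarantine_voucher).
No other premise forces O(¬quarantine_voucher). An ideal world satisfying every premise can still have ¬quarantine_voucher false, so O(¬quarantine_voucher) is not derivable.

No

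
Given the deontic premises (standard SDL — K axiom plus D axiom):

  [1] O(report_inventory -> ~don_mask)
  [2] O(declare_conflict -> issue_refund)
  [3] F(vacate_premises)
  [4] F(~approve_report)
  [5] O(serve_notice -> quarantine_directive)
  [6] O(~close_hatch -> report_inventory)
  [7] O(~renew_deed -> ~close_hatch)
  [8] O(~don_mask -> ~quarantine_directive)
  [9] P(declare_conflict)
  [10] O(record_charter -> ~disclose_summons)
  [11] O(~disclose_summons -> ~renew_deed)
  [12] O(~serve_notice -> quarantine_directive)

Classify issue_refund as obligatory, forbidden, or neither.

Premise 2 is O(declare_conflict -> issue_refund), but O(declare_conflict) is not derivable from the premises (the permission P(declare_conflict) asserts only ~O(~declare_conflict), not O(declare_conflict)), so it does not yield O(issue_refund).
No premise or chain of K-axiom applications forces O(issue_refund), and none forces O(~issue_refund). So issue_refund is neither obligatory nor forbidden under these norms.

Neither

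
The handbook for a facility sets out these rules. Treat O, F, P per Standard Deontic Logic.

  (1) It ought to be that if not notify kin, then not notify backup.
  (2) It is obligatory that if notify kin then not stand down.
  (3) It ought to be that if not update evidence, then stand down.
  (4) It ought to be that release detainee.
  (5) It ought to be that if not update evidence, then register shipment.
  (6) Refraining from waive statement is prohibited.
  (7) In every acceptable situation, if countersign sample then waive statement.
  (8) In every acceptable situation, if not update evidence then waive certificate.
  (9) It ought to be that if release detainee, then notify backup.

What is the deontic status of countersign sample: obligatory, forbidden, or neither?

Premise 7 is O(countersign_sample → waive_statement); even if O(waive_statement) held, inferring O(countersign_sample) would be affirming the consequent — invalid.
No premise or chain of K-axiom applications forces O(countersign_sample), and none forces O(¬countersign_sample). So countersign_sample is neither obligatory nor forbidden under these norms.

Neither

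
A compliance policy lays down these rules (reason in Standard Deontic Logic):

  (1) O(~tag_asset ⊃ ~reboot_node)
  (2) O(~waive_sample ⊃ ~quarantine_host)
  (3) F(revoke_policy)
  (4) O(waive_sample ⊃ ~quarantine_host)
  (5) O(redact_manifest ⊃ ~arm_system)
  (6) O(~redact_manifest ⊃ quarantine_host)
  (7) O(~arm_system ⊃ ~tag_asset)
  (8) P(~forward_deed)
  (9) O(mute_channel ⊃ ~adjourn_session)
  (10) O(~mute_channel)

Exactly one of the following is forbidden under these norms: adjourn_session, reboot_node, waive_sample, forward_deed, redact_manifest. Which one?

reboot_node

Premises 2 and 4 cover both cases: O(~waive_sample ⊃ ~quarantine_host) and O(waive_sample ⊃ ~quarantine_host). Since ~waive_sample ∨ waive_sample is a tautology, O(~quarantine_host) follows.
Premise 6, O(~redact_manifest ⊃ quarantine_host), contraposes to O(~quarantine_host ⊃ redact_manifest); with O(~quarantine_host) we get O(redact_manifest).
Premise 5 is O(redact_manifest ⊃ ~arm_system); since O(redact_manifest), deontic closure gives O(~arm_system).
Applying K to premise 7 (O(~arm_system ⊃ ~tag_asset)) and O(~arm_system) yields O(~tag_asset).
Premise 1 is O(~tag_asset ⊃ ~reboot_node); since O(~tag_asset), deontic closure gives O(~reboot_node).
So O(~reboot_node) holds, i.e. reboot_node is forbidden. None of the other listed options is forbidden under the premises.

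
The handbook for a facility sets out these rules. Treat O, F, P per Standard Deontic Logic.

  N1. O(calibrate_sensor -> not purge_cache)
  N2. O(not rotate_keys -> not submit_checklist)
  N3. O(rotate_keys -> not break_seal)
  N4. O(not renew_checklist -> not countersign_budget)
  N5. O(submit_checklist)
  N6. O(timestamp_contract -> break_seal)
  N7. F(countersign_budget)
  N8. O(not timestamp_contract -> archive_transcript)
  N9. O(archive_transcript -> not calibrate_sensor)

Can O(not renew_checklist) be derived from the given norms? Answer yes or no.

No

Premise 4 is O(not renew_checklist -> not countersign_budget); even if O(not countersign_budget) held, inferring O(not renew_checklist) would be affirming the consequent — invalid.
No other premise forces O(not renew_checklist). An ideal world satisfying every premise can still have not renew_checklist false, so O(not renew_checklist) is not derivable.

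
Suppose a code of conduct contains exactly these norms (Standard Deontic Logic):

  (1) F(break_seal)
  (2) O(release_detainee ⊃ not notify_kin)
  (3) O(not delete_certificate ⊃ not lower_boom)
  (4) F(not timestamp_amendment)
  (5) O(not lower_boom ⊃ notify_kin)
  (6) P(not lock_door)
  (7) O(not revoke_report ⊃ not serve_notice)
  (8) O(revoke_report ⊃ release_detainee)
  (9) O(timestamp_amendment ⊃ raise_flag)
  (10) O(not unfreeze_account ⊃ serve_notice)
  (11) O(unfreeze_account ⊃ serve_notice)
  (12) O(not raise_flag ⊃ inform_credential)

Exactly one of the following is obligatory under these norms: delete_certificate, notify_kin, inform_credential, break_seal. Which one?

Premises 11 and 10 are O(unfreeze_account ⊃ serve_notice) and O(not unfreeze_account ⊃ serve_notice); every ideal world satisfies unfreeze_account or not unfreeze_account, so in either case serve_notice holds — hence O(serve_notice).
Premise 7, O(not revoke_report ⊃ not serve_notice), contraposes to O(serve_notice ⊃ revoke_report); with O(serve_notice) we get O(revoke_report).
Applying K to premise 8 (O(revoke_report ⊃ release_detainee)) and O(revoke_report) yields O(release_detainee).
Premise 2 is O(release_detainee ⊃ not notify_kin); since O(release_detainee), deontic closure gives O(not notify_kin).
Premise 5 is O(not lower_boom ⊃ notify_kin); contrapositively O(not notify_kin ⊃ lower_boom). Since O(not notify_kin) holds, K gives O(lower_boom).
Premise 3, O(not delete_certificate ⊃ not lower_boom), contraposes to O(lower_boom ⊃ delete_certificate); with O(lower_boom) we get O(delete_certificate).
So O(delete_certificate) holds — delete_certificate is obligatory. None of the other listed options is made obligatory by any chain of premises.

delete_certificate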